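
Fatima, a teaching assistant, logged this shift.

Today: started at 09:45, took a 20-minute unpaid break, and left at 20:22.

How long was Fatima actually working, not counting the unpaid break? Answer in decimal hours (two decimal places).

Today: 09:45–20:22 = 10 h 37 min; less 20 min break → 10 h 17 min

10.28 hours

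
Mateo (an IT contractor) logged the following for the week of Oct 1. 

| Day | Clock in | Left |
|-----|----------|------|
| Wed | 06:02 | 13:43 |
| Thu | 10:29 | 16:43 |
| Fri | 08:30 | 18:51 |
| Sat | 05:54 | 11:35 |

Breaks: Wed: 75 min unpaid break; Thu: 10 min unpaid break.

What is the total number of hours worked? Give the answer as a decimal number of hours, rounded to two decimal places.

28.53 hours

Wed: 06:02–13:43 = 7 h 41 min; less 75 min break → 6 h 26 min
Thu: 10:29–16:43 = 6 h 14 min; less 10 min break → 6 h 4 min
Fri: 08:30–18:51 = 10 h 21 min
Sat: 05:54–11:35 = 5 h 41 min
Total: 6 h 26 min + 6 h 4 min + 10 h 21 min + 5 h 41 min = 28 h 32 min.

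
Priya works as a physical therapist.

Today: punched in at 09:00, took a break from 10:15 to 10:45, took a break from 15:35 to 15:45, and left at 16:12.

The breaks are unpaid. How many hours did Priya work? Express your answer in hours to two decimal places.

Today: 09:00–16:12 = 7 h 12 min; less 40 min break → 6 h 32 min

6.53 hours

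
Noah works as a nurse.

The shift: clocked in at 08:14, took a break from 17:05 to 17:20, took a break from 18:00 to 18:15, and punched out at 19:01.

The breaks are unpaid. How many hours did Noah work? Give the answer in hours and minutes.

10 h 17 min

The shift: 08:14–19:01 = 10 h 47 min; less 30 min break → 10 h 17 min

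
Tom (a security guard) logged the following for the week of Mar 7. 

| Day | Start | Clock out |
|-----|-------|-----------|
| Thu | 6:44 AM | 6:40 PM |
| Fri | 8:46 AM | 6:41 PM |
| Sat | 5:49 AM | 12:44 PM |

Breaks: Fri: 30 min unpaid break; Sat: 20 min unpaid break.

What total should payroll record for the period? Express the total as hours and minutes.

27 h 56 min

Thu: 6:44 AM–6:40 PM = 11 h 56 min
Fri: 8:46 AM–6:41 PM = 9 h 55 min; less 30 min break → 9 h 25 min
Sat: 5:49 AM–12:44 PM = 6 h 55 min; less 20 min break → 6 h 35 min
Total: 11 h 56 min + 9 h 25 min + 6 h 35 min = 27 h 56 min.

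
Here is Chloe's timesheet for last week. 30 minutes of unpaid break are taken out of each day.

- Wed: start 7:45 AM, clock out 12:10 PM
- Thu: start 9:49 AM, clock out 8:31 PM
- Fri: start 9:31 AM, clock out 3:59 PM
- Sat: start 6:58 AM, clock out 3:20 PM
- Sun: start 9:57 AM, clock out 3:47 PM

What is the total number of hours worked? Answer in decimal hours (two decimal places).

33.28 hours

Wed: 7:45 AM–12:10 PM = 4 h 25 min; less 30 min break → 3 h 55 min
Thu: 9:49 AM–8:31 PM = 10 h 42 min; less 30 min break → 10 h 12 min
Fri: 9:31 AM–3:59 PM = 6 h 28 min; less 30 min break → 5 h 58 min
Sat: 6:58 AM–3:20 PM = 8 h 22 min; less 30 min break → 7 h 52 min
Sun: 9:57 AM–3:47 PM = 5 h 50 min; less 30 min break → 5 h 20 min
Total: 3 h 55 min + 10 h 12 min + 5 h 58 min + 7 h 52 min + 5 h 20 min = 33 h 17 min.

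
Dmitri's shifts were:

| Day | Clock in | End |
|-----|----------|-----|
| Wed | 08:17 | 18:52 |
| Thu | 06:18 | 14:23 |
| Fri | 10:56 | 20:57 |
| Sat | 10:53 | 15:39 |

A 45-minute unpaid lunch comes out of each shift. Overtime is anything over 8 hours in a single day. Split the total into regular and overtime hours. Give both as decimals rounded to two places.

Regular 27.35 hours, overtime 3.10 hours

Wed: 08:17–18:52 = 10 h 35 min; less 45 min break → 9 h 50 min
Thu: 06:18–14:23 = 8 h 5 min; less 45 min break → 7 h 20 min
Fri: 10:56–20:57 = 10 h 1 min; less 45 min break → 9 h 16 min
Sat: 10:53–15:39 = 4 h 46 min; less 45 min break → 4 h 1 min
Wed reg 8 h 0 min / OT 1 h 50 min; Thu reg 7 h 20 min / OT 0 h 0 min; Fri reg 8 h 0 min / OT 1 h 16 min; Sat reg 4 h 1 min / OT 0 h 0 min.
Totals: regular 27 h 21 min, overtime 3 h 6 min.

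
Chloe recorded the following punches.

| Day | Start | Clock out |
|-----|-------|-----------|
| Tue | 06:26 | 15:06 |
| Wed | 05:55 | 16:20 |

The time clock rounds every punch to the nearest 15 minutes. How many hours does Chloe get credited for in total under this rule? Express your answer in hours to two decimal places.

18.75 hours

Tue: in 06:26→06:30, out 15:06→15:00; 8 h 30 min
Wed: in 05:55→06:00, out 16:20→16:15; 10 h 15 min
Total credited: 18 h 45 min.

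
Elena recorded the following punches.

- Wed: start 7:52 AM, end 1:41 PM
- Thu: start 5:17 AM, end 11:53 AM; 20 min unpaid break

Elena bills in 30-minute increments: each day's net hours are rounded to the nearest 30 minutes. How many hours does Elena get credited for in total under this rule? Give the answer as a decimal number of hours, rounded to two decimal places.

12.50 hours

Wed: 7:52 AM–1:41 PM = 5 h 49 min → rounds to 6 h 0 min
Thu: 5:17 AM–11:53 AM = 6 h 36 min − 20 min = 6 h 16 min → rounds to 6 h 30 min
Total credited: 12 h 30 min.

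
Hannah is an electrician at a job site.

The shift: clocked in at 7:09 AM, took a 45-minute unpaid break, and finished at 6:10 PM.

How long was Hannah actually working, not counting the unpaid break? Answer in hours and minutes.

10 h 16 min

The shift: 7:09 AM–6:10 PM = 11 h 1 min; less 45 min break → 10 h 16 min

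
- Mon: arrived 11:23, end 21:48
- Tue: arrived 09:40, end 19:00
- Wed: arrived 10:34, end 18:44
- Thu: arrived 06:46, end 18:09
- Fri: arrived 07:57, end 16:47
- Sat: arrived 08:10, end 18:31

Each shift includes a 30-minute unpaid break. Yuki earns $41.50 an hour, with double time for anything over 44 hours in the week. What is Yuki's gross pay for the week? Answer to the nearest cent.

Mon: 11:23–21:48 = 10 h 25 min; less 30 min break → 9 h 55 min
Tue: 09:40–19:00 = 9 h 20 min; less 30 min break → 8 h 50 min
Wed: 10:34–18:44 = 8 h 10 min; less 30 min break → 7 h 40 min
Thu: 06:46–18:09 = 11 h 23 min; less 30 min break → 10 h 53 min
Fri: 07:57–16:47 = 8 h 50 min; less 30 min break → 8 h 20 min
Sat: 08:10–18:31 = 10 h 21 min; less 30 min break → 9 h 51 min
Total worked: 55 h 29 min = 3329 min.
Regular 44 h 0 min = 2640 min at $41.50/h; overtime 11 h 29 min = 689 min at $83.00/h.
Pay = (2640 × $41.50 + 689 × $83.00) ÷ 60 = $2779.12.

$2779.12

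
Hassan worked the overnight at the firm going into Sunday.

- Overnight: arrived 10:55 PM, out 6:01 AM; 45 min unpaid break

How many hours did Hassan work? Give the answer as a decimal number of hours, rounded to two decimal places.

6.35 hours

Overnight: 10:55 PM → midnight = 1 h 5 min; midnight → 6:01 AM = 6 h 1 min; span 7 h 6 min; less 45 min break → 6 h 21 min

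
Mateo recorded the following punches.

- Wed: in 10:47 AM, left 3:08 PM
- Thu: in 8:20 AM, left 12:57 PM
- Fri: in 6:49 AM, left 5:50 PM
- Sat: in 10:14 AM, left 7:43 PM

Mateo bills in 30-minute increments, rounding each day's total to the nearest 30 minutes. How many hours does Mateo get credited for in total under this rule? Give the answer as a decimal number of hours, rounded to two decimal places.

Wed: 10:47 AM–3:08 PM = 4 h 21 min → rounds to 4 h 30 min
Thu: 8:20 AM–12:57 PM = 4 h 37 min → rounds to 4 h 30 min
Fri: 6:49 AM–5:50 PM = 11 h 1 min → rounds to 11 h 0 min
Sat: 10:14 AM–7:43 PM = 9 h 29 min → rounds to 9 h 30 min
Total credited: 29 h 30 min.

29.50 hours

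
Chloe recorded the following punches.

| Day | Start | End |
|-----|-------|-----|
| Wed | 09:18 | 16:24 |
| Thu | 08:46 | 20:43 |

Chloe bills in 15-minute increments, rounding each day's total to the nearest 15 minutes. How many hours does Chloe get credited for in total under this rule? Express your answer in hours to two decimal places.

19.00 hours

Wed: 09:18–16:24 = 7 h 6 min → rounds to 7 h 0 min
Thu: 08:46–20:43 = 11 h 57 min → rounds to 12 h 0 min
Total credited: 19 h 0 min.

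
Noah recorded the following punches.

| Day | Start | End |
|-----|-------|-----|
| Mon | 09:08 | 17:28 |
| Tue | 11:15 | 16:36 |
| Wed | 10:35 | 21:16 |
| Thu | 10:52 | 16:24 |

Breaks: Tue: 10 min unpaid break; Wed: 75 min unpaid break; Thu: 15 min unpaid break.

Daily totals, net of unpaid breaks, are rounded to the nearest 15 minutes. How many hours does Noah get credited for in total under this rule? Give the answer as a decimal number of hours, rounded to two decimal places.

28.25 hours

Mon: 09:08–17:28 = 8 h 20 min → rounds to 8 h 15 min
Tue: 11:15–16:36 = 5 h 21 min − 10 min = 5 h 11 min → rounds to 5 h 15 min
Wed: 10:35–21:16 = 10 h 41 min − 75 min = 9 h 26 min → rounds to 9 h 30 min
Thu: 10:52–16:24 = 5 h 32 min − 15 min = 5 h 17 min → rounds to 5 h 15 min
Total credited: 28 h 15 min.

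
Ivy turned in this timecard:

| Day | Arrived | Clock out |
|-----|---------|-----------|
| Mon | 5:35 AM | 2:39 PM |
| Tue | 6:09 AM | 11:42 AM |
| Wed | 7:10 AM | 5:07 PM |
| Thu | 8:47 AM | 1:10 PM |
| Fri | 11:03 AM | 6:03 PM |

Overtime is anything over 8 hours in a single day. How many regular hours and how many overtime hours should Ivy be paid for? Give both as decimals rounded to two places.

Regular 32.93 hours, overtime 3.02 hours

Mon: 5:35 AM–2:39 PM = 9 h 4 min
Tue: 6:09 AM–11:42 AM = 5 h 33 min
Wed: 7:10 AM–5:07 PM = 9 h 57 min
Thu: 8:47 AM–1:10 PM = 4 h 23 min
Fri: 11:03 AM–6:03 PM = 7 h 0 min
Mon reg 8 h 0 min / OT 1 h 4 min; Tue reg 5 h 33 min / OT 0 h 0 min; Wed reg 8 h 0 min / OT 1 h 57 min; Thu reg 4 h 23 min / OT 0 h 0 min; Fri reg 7 h 0 min / OT 0 h 0 min.
Totals: regular 32 h 56 min, overtime 3 h 1 min.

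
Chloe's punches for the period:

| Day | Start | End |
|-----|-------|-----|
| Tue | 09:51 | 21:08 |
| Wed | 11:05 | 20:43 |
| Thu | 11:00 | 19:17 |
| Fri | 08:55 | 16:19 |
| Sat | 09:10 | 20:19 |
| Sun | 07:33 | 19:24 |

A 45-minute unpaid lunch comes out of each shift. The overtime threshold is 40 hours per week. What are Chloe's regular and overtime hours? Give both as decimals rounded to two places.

Tue: 09:51–21:08 = 11 h 17 min; less 45 min break → 10 h 32 min
Wed: 11:05–20:43 = 9 h 38 min; less 45 min break → 8 h 53 min
Thu: 11:00–19:17 = 8 h 17 min; less 45 min break → 7 h 32 min
Fri: 08:55–16:19 = 7 h 24 min; less 45 min break → 6 h 39 min
Sat: 09:10–20:19 = 11 h 9 min; less 45 min break → 10 h 24 min
Sun: 07:33–19:24 = 11 h 51 min; less 45 min break → 11 h 6 min
Total worked: 55 h 6 min = 55.10 h.
Threshold 40 h → overtime 15 h 6 min, regular 40 h 0 min.

Regular 40.00 hours, overtime 15.10 hours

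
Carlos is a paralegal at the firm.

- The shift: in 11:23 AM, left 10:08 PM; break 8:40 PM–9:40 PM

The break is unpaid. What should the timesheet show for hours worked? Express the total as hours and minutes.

The shift: 11:23 AM–10:08 PM = 10 h 45 min; less 60 min break → 9 h 45 min

9 h 45 min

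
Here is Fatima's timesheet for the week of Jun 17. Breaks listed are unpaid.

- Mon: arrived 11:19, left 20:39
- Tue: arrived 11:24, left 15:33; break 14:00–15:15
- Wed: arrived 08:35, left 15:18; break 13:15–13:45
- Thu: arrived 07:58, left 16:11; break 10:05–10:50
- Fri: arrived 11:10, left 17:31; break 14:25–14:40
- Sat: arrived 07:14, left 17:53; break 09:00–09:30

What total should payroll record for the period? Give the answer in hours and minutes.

Mon: 11:19–20:39 = 9 h 20 min
Tue: 11:24–15:33 = 4 h 9 min; less 75 min break → 2 h 54 min
Wed: 08:35–15:18 = 6 h 43 min; less 30 min break → 6 h 13 min
Thu: 07:58–16:11 = 8 h 13 min; less 45 min break → 7 h 28 min
Fri: 11:10–17:31 = 6 h 21 min; less 15 min break → 6 h 6 min
Sat: 07:14–17:53 = 10 h 39 min; less 30 min break → 10 h 9 min
Total: 9 h 20 min + 2 h 54 min + 6 h 13 min + 7 h 28 min + 6 h 6 min + 10 h 9 min = 42 h 10 min.

42 h 10 min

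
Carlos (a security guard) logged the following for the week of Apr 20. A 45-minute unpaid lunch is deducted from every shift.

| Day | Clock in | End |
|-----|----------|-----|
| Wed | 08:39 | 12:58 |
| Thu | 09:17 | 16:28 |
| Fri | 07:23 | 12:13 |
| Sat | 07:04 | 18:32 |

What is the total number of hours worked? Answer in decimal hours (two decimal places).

Wed: 08:39–12:58 = 4 h 19 min; less 45 min break → 3 h 34 min
Thu: 09:17–16:28 = 7 h 11 min; less 45 min break → 6 h 26 min
Fri: 07:23–12:13 = 4 h 50 min; less 45 min break → 4 h 5 min
Sat: 07:04–18:32 = 11 h 28 min; less 45 min break → 10 h 43 min
Total: 3 h 34 min + 6 h 26 min + 4 h 5 min + 10 h 43 min = 24 h 48 min.

24.80 hours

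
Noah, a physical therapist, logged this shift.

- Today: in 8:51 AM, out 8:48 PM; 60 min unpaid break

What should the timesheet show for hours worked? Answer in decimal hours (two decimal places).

Today: 8:51 AM–8:48 PM = 11 h 57 min; less 60 min break → 10 h 57 min

10.95 hours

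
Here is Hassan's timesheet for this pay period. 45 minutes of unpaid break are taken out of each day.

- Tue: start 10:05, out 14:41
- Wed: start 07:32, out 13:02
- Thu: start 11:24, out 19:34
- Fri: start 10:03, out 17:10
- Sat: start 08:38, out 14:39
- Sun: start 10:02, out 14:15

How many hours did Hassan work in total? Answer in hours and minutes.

31 h 7 min

Tue: 10:05–14:41 = 4 h 36 min; less 45 min break → 3 h 51 min
Wed: 07:32–13:02 = 5 h 30 min; less 45 min break → 4 h 45 min
Thu: 11:24–19:34 = 8 h 10 min; less 45 min break → 7 h 25 min
Fri: 10:03–17:10 = 7 h 7 min; less 45 min break → 6 h 22 min
Sat: 08:38–14:39 = 6 h 1 min; less 45 min break → 5 h 16 min
Sun: 10:02–14:15 = 4 h 13 min; less 45 min break → 3 h 28 min
Total: 3 h 51 min + 4 h 45 min + 7 h 25 min + 6 h 22 min + 5 h 16 min + 3 h 28 min = 31 h 7 min.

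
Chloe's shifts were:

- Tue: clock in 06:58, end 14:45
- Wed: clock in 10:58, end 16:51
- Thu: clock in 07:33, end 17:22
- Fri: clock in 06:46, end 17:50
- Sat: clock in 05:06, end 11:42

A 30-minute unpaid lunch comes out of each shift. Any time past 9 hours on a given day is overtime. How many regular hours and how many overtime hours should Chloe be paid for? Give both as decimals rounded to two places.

Regular 36.77 hours, overtime 1.88 hours

Tue: 06:58–14:45 = 7 h 47 min; less 30 min break → 7 h 17 min
Wed: 10:58–16:51 = 5 h 53 min; less 30 min break → 5 h 23 min
Thu: 07:33–17:22 = 9 h 49 min; less 30 min break → 9 h 19 min
Fri: 06:46–17:50 = 11 h 4 min; less 30 min break → 10 h 34 min
Sat: 05:06–11:42 = 6 h 36 min; less 30 min break → 6 h 6 min
Tue reg 7 h 17 min / OT 0 h 0 min; Wed reg 5 h 23 min / OT 0 h 0 min; Thu reg 9 h 0 min / OT 0 h 19 min; Fri reg 9 h 0 min / OT 1 h 34 min; Sat reg 6 h 6 min / OT 0 h 0 min.
Totals: regular 36 h 46 min, overtime 1 h 53 min.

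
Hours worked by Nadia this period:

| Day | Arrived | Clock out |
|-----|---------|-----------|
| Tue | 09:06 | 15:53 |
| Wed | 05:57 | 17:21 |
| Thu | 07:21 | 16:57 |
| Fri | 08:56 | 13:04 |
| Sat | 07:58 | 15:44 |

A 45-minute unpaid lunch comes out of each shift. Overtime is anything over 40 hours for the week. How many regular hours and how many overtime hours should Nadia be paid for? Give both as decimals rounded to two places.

Tue: 09:06–15:53 = 6 h 47 min; less 45 min break → 6 h 2 min
Wed: 05:57–17:21 = 11 h 24 min; less 45 min break → 10 h 39 min
Thu: 07:21–16:57 = 9 h 36 min; less 45 min break → 8 h 51 min
Fri: 08:56–13:04 = 4 h 8 min; less 45 min break → 3 h 23 min
Sat: 07:58–15:44 = 7 h 46 min; less 45 min break → 7 h 1 min
Total worked: 35 h 56 min = 35.93 h.
Threshold 40 h → overtime 0 h 0 min, regular 35 h 56 min.

Regular 35.93 hours, overtime 0.00 hours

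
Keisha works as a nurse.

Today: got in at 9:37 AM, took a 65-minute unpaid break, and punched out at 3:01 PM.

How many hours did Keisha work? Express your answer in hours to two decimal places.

Today: 9:37 AM–3:01 PM = 5 h 24 min; less 65 min break → 4 h 19 min

4.32 hours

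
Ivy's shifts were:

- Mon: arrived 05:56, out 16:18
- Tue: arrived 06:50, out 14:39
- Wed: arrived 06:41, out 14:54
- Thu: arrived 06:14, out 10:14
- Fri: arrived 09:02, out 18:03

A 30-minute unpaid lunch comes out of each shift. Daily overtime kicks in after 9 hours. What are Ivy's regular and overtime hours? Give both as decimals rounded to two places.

Regular 36.05 hours, overtime 0.87 hours

Mon: 05:56–16:18 = 10 h 22 min; less 30 min break → 9 h 52 min
Tue: 06:50–14:39 = 7 h 49 min; less 30 min break → 7 h 19 min
Wed: 06:41–14:54 = 8 h 13 min; less 30 min break → 7 h 43 min
Thu: 06:14–10:14 = 4 h 0 min; less 30 min break → 3 h 30 min
Fri: 09:02–18:03 = 9 h 1 min; less 30 min break → 8 h 31 min
Mon reg 9 h 0 min / OT 0 h 52 min; Tue reg 7 h 19 min / OT 0 h 0 min; Wed reg 7 h 43 min / OT 0 h 0 min; Thu reg 3 h 30 min / OT 0 h 0 min; Fri reg 8 h 31 min / OT 0 h 0 min.
Totals: regular 36 h 3 min, overtime 0 h 52 min.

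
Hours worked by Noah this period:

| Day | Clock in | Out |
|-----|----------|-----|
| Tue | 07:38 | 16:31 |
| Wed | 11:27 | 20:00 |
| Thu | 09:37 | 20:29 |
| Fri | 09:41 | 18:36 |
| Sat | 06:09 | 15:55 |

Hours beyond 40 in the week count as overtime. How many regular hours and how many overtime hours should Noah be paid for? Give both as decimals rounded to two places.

Regular 40.00 hours, overtime 6.98 hours

Tue: 07:38–16:31 = 8 h 53 min
Wed: 11:27–20:00 = 8 h 33 min
Thu: 09:37–20:29 = 10 h 52 min
Fri: 09:41–18:36 = 8 h 55 min
Sat: 06:09–15:55 = 9 h 46 min
Total worked: 46 h 59 min = 46.98 h.
Threshold 40 h → overtime 6 h 59 min, regular 40 h 0 min.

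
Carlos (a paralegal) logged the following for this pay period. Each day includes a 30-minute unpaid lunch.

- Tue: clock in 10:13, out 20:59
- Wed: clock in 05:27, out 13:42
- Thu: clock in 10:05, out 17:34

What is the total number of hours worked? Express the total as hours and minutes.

Tue: 10:13–20:59 = 10 h 46 min; less 30 min break → 10 h 16 min
Wed: 05:27–13:42 = 8 h 15 min; less 30 min break → 7 h 45 min
Thu: 10:05–17:34 = 7 h 29 min; less 30 min break → 6 h 59 min
Total: 10 h 16 min + 7 h 45 min + 6 h 59 min = 25 h 0 min.

25 h 0 min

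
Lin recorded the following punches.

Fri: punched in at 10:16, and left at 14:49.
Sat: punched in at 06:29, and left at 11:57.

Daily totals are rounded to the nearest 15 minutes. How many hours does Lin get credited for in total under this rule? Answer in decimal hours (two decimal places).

10.00 hours

Fri: 10:16–14:49 = 4 h 33 min → rounds to 4 h 30 min
Sat: 06:29–11:57 = 5 h 28 min → rounds to 5 h 30 min
Total credited: 10 h 0 min.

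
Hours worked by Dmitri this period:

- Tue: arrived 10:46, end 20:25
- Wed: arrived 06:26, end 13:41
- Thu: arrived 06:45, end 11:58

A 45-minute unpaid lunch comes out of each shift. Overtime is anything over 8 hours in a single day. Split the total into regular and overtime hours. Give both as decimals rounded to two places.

Tue: 10:46–20:25 = 9 h 39 min; less 45 min break → 8 h 54 min
Wed: 06:26–13:41 = 7 h 15 min; less 45 min break → 6 h 30 min
Thu: 06:45–11:58 = 5 h 13 min; less 45 min break → 4 h 28 min
Tue reg 8 h 0 min / OT 0 h 54 min; Wed reg 6 h 30 min / OT 0 h 0 min; Thu reg 4 h 28 min / OT 0 h 0 min.
Totals: regular 18 h 58 min, overtime 0 h 54 min.

Regular 18.97 hours, overtime 0.90 hours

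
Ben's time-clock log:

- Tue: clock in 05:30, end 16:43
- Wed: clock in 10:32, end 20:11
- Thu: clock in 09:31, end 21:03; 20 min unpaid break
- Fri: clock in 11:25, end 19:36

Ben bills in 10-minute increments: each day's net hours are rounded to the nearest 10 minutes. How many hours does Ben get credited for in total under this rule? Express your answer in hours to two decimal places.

Tue: 05:30–16:43 = 11 h 13 min → rounds to 11 h 10 min
Wed: 10:32–20:11 = 9 h 39 min → rounds to 9 h 40 min
Thu: 09:31–21:03 = 11 h 32 min − 20 min = 11 h 12 min → rounds to 11 h 10 min
Fri: 11:25–19:36 = 8 h 11 min → rounds to 8 h 10 min
Total credited: 40 h 10 min.

40.17 hours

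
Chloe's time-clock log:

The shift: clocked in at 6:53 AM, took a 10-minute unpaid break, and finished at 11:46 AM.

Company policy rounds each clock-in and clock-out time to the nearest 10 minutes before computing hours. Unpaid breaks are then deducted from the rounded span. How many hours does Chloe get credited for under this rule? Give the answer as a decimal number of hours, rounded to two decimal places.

The shift: in 6:53 AM→6:50 AM, out 11:46 AM→11:50 AM; 5 h 0 min − 10 min = 4 h 50 min

4.83 hours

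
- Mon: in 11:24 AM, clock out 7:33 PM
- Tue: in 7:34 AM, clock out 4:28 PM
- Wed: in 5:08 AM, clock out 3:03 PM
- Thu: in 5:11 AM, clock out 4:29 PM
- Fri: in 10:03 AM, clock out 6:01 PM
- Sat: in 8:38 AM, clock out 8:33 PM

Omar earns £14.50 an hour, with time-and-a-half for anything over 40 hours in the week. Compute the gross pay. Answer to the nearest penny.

£974.76

Mon: 11:24 AM–7:33 PM = 8 h 9 min
Tue: 7:34 AM–4:28 PM = 8 h 54 min
Wed: 5:08 AM–3:03 PM = 9 h 55 min
Thu: 5:11 AM–4:29 PM = 11 h 18 min
Fri: 10:03 AM–6:01 PM = 7 h 58 min
Sat: 8:38 AM–8:33 PM = 11 h 55 min
Total worked: 58 h 9 min = 3489 min.
Regular 40 h 0 min = 2400 min at £14.50/h; overtime 18 h 9 min = 1089 min at £21.75/h.
Pay = (2400 × £14.50 + 1089 × £21.75) ÷ 60 = £974.76.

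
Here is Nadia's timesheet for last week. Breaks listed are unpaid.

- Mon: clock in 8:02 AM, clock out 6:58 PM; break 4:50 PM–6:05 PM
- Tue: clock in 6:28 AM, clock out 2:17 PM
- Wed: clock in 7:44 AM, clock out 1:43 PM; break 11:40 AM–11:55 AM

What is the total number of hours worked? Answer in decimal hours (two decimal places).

23.23 hours

Mon: 8:02 AM–6:58 PM = 10 h 56 min; less 75 min break → 9 h 41 min
Tue: 6:28 AM–2:17 PM = 7 h 49 min
Wed: 7:44 AM–1:43 PM = 5 h 59 min; less 15 min break → 5 h 44 min
Total: 9 h 41 min + 7 h 49 min + 5 h 44 min = 23 h 14 min.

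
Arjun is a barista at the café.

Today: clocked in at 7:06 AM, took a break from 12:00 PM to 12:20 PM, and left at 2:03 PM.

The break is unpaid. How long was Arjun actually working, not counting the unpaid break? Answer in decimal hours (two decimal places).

6.62 hours

Today: 7:06 AM–2:03 PM = 6 h 57 min; less 20 min break → 6 h 37 min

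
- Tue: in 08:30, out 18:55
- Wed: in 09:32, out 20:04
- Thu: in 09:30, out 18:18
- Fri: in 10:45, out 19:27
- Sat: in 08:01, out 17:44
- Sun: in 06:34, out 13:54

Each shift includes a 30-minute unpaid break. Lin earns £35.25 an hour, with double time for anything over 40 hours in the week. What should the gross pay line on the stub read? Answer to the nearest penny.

£2291.25

Tue: 08:30–18:55 = 10 h 25 min; less 30 min break → 9 h 55 min
Wed: 09:32–20:04 = 10 h 32 min; less 30 min break → 10 h 2 min
Thu: 09:30–18:18 = 8 h 48 min; less 30 min break → 8 h 18 min
Fri: 10:45–19:27 = 8 h 42 min; less 30 min break → 8 h 12 min
Sat: 08:01–17:44 = 9 h 43 min; less 30 min break → 9 h 13 min
Sun: 06:34–13:54 = 7 h 20 min; less 30 min break → 6 h 50 min
Total worked: 52 h 30 min = 3150 min.
Regular 40 h 0 min = 2400 min at £35.25/h; overtime 12 h 30 min = 750 min at £70.50/h.
Pay = (2400 × £35.25 + 750 × £70.50) ÷ 60 = £2291.25.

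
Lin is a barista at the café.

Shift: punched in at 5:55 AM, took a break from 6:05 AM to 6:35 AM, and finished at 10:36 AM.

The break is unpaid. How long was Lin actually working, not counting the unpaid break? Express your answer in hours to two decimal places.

4.18 hours

Shift: 5:55 AM–10:36 AM = 4 h 41 min; less 30 min break → 4 h 11 min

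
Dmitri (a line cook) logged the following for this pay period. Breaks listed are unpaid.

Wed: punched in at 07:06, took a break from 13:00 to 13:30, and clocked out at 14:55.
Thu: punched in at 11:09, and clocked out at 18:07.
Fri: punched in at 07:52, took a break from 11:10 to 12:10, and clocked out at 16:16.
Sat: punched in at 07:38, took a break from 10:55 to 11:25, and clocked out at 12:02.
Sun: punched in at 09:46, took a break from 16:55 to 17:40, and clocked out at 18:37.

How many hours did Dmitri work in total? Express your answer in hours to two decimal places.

33.68 hours

Wed: 07:06–14:55 = 7 h 49 min; less 30 min break → 7 h 19 min
Thu: 11:09–18:07 = 6 h 58 min
Fri: 07:52–16:16 = 8 h 24 min; less 60 min break → 7 h 24 min
Sat: 07:38–12:02 = 4 h 24 min; less 30 min break → 3 h 54 min
Sun: 09:46–18:37 = 8 h 51 min; less 45 min break → 8 h 6 min
Total: 7 h 19 min + 6 h 58 min + 7 h 24 min + 3 h 54 min + 8 h 6 min = 33 h 41 min.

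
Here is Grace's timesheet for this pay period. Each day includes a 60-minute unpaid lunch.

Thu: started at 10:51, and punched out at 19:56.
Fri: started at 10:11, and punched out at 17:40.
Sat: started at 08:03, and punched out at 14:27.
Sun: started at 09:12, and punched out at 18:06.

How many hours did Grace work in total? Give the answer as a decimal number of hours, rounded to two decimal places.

Thu: 10:51–19:56 = 9 h 5 min; less 60 min break → 8 h 5 min
Fri: 10:11–17:40 = 7 h 29 min; less 60 min break → 6 h 29 min
Sat: 08:03–14:27 = 6 h 24 min; less 60 min break → 5 h 24 min
Sun: 09:12–18:06 = 8 h 54 min; less 60 min break → 7 h 54 min
Total: 8 h 5 min + 6 h 29 min + 5 h 24 min + 7 h 54 min = 27 h 52 min.

27.87 hours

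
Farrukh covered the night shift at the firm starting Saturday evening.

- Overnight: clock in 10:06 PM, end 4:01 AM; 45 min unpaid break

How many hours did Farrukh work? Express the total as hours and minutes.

5 h 10 min

Overnight: 10:06 PM → midnight = 1 h 54 min; midnight → 4:01 AM = 4 h 1 min; span 5 h 55 min; less 45 min break → 5 h 10 min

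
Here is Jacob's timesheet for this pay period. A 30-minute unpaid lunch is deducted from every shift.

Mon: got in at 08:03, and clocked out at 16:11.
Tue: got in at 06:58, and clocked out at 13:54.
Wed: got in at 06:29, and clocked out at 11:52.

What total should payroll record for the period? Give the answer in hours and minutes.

Mon: 08:03–16:11 = 8 h 8 min; less 30 min break → 7 h 38 min
Tue: 06:58–13:54 = 6 h 56 min; less 30 min break → 6 h 26 min
Wed: 06:29–11:52 = 5 h 23 min; less 30 min break → 4 h 53 min
Total: 7 h 38 min + 6 h 26 min + 4 h 53 min = 18 h 57 min.

18 h 57 min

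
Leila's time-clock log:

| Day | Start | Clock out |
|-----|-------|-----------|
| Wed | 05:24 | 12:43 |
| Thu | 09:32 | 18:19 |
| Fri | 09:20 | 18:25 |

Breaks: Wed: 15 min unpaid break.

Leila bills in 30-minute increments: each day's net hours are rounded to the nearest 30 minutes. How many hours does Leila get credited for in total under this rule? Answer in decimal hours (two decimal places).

25.00 hours

Wed: 05:24–12:43 = 7 h 19 min − 15 min = 7 h 4 min → rounds to 7 h 0 min
Thu: 09:32–18:19 = 8 h 47 min → rounds to 9 h 0 min
Fri: 09:20–18:25 = 9 h 5 min → rounds to 9 h 0 min
Total credited: 25 h 0 min.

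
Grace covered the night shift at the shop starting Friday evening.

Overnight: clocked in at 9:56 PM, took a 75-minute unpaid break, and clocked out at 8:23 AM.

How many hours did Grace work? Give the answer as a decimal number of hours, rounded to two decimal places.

Overnight: 9:56 PM → midnight = 2 h 4 min; midnight → 8:23 AM = 8 h 23 min; span 10 h 27 min; less 75 min break → 9 h 12 min

9.20 hours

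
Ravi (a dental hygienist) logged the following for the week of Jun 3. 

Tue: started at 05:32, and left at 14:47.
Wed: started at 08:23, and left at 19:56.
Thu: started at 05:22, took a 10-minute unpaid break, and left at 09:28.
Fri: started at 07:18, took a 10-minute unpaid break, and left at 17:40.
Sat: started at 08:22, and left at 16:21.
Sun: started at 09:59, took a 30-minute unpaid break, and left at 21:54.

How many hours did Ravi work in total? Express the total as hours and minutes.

Tue: 05:32–14:47 = 9 h 15 min
Wed: 08:23–19:56 = 11 h 33 min
Thu: 05:22–09:28 = 4 h 6 min; less 10 min break → 3 h 56 min
Fri: 07:18–17:40 = 10 h 22 min; less 10 min break → 10 h 12 min
Sat: 08:22–16:21 = 7 h 59 min
Sun: 09:59–21:54 = 11 h 55 min; less 30 min break → 11 h 25 min
Total: 9 h 15 min + 11 h 33 min + 3 h 56 min + 10 h 12 min + 7 h 59 min + 11 h 25 min = 54 h 20 min.

54 h 20 min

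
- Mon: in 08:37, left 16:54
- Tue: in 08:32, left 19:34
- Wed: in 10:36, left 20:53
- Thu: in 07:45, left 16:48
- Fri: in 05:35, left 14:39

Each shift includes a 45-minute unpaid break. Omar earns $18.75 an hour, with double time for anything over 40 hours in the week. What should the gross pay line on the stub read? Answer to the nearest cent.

Mon: 08:37–16:54 = 8 h 17 min; less 45 min break → 7 h 32 min
Tue: 08:32–19:34 = 11 h 2 min; less 45 min break → 10 h 17 min
Wed: 10:36–20:53 = 10 h 17 min; less 45 min break → 9 h 32 min
Thu: 07:45–16:48 = 9 h 3 min; less 45 min break → 8 h 18 min
Fri: 05:35–14:39 = 9 h 4 min; less 45 min break → 8 h 19 min
Total worked: 43 h 58 min = 2638 min.
Regular 40 h 0 min = 2400 min at $18.75/h; overtime 3 h 58 min = 238 min at $37.50/h.
Pay = (2400 × $18.75 + 238 × $37.50) ÷ 60 = $898.75.

$898.75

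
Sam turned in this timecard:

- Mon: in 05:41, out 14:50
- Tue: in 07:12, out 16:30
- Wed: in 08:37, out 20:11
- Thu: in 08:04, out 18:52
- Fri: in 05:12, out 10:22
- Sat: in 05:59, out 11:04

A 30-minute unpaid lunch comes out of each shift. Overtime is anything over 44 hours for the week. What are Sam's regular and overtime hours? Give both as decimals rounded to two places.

Mon: 05:41–14:50 = 9 h 9 min; less 30 min break → 8 h 39 min
Tue: 07:12–16:30 = 9 h 18 min; less 30 min break → 8 h 48 min
Wed: 08:37–20:11 = 11 h 34 min; less 30 min break → 11 h 4 min
Thu: 08:04–18:52 = 10 h 48 min; less 30 min break → 10 h 18 min
Fri: 05:12–10:22 = 5 h 10 min; less 30 min break → 4 h 40 min
Sat: 05:59–11:04 = 5 h 5 min; less 30 min break → 4 h 35 min
Total worked: 48 h 4 min = 48.07 h.
Threshold 44 h → overtime 4 h 4 min, regular 44 h 0 min.

Regular 44.00 hours, overtime 4.07 hours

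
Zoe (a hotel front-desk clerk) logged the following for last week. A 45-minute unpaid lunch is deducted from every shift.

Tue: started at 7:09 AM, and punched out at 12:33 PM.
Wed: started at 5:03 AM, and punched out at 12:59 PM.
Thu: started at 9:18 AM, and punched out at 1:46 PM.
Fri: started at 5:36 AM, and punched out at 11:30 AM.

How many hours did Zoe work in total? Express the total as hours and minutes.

Tue: 7:09 AM–12:33 PM = 5 h 24 min; less 45 min break → 4 h 39 min
Wed: 5:03 AM–12:59 PM = 7 h 56 min; less 45 min break → 7 h 11 min
Thu: 9:18 AM–1:46 PM = 4 h 28 min; less 45 min break → 3 h 43 min
Fri: 5:36 AM–11:30 AM = 5 h 54 min; less 45 min break → 5 h 9 min
Total: 4 h 39 min + 7 h 11 min + 3 h 43 min + 5 h 9 min = 20 h 42 min.

20 h 42 min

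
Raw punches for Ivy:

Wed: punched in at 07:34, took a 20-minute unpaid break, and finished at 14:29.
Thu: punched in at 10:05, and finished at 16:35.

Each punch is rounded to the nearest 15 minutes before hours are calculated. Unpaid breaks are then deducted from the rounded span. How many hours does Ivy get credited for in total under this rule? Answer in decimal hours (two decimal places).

13.17 hours

Wed: in 07:34→07:30, out 14:29→14:30; 7 h 0 min − 20 min = 6 h 40 min
Thu: in 10:05→10:00, out 16:35→16:30; 6 h 30 min
Total credited: 13 h 10 min.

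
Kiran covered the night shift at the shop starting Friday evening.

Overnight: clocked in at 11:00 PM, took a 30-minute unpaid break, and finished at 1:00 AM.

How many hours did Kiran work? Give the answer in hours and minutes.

1 h 30 min

Overnight: 11:00 PM → midnight = 1 h 0 min; midnight → 1:00 AM = 1 h 0 min; span 2 h 0 min; less 30 min break → 1 h 30 min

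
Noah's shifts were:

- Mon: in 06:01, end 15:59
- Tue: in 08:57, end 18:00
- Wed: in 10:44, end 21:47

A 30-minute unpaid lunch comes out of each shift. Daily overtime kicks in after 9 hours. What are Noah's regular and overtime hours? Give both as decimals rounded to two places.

Mon: 06:01–15:59 = 9 h 58 min; less 30 min break → 9 h 28 min
Tue: 08:57–18:00 = 9 h 3 min; less 30 min break → 8 h 33 min
Wed: 10:44–21:47 = 11 h 3 min; less 30 min break → 10 h 33 min
Mon reg 9 h 0 min / OT 0 h 28 min; Tue reg 8 h 33 min / OT 0 h 0 min; Wed reg 9 h 0 min / OT 1 h 33 min.
Totals: regular 26 h 33 min, overtime 2 h 1 min.

Regular 26.55 hours, overtime 2.02 hours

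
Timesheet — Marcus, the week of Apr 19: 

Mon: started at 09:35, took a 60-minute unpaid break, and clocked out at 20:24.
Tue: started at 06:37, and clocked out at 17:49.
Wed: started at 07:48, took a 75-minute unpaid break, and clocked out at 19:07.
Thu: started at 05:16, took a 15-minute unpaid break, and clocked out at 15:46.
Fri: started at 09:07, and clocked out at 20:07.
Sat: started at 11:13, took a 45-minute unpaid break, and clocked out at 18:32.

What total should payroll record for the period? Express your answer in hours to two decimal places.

Mon: 09:35–20:24 = 10 h 49 min; less 60 min break → 9 h 49 min
Tue: 06:37–17:49 = 11 h 12 min
Wed: 07:48–19:07 = 11 h 19 min; less 75 min break → 10 h 4 min
Thu: 05:16–15:46 = 10 h 30 min; less 15 min break → 10 h 15 min
Fri: 09:07–20:07 = 11 h 0 min
Sat: 11:13–18:32 = 7 h 19 min; less 45 min break → 6 h 34 min
Total: 9 h 49 min + 11 h 12 min + 10 h 4 min + 10 h 15 min + 11 h 0 min + 6 h 34 min = 58 h 54 min.

58.90 hours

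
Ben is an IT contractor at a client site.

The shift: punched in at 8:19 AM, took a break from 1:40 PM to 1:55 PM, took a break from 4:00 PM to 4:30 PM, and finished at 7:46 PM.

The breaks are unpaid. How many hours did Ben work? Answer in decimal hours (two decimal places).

The shift: 8:19 AM–7:46 PM = 11 h 27 min; less 45 min break → 10 h 42 min

10.70 hours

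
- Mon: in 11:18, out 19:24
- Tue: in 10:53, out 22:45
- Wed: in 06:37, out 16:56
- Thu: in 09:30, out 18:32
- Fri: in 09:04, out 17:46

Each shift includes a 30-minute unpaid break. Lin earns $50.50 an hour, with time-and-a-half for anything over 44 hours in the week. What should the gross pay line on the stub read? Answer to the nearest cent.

Mon: 11:18–19:24 = 8 h 6 min; less 30 min break → 7 h 36 min
Tue: 10:53–22:45 = 11 h 52 min; less 30 min break → 11 h 22 min
Wed: 06:37–16:56 = 10 h 19 min; less 30 min break → 9 h 49 min
Thu: 09:30–18:32 = 9 h 2 min; less 30 min break → 8 h 32 min
Fri: 09:04–17:46 = 8 h 42 min; less 30 min break → 8 h 12 min
Total worked: 45 h 31 min = 2731 min.
Regular 44 h 0 min = 2640 min at $50.50/h; overtime 1 h 31 min = 91 min at $75.75/h.
Pay = (2640 × $50.50 + 91 × $75.75) ÷ 60 = $2336.89.

$2336.89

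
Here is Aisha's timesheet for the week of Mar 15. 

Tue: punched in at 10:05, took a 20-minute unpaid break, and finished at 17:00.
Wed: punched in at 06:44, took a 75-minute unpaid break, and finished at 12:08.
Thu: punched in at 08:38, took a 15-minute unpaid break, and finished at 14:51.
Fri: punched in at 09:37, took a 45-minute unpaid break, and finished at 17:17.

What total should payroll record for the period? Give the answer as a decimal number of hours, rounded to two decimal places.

23.62 hours

Tue: 10:05–17:00 = 6 h 55 min; less 20 min break → 6 h 35 min
Wed: 06:44–12:08 = 5 h 24 min; less 75 min break → 4 h 9 min
Thu: 08:38–14:51 = 6 h 13 min; less 15 min break → 5 h 58 min
Fri: 09:37–17:17 = 7 h 40 min; less 45 min break → 6 h 55 min
Total: 6 h 35 min + 4 h 9 min + 5 h 58 min + 6 h 55 min = 23 h 37 min.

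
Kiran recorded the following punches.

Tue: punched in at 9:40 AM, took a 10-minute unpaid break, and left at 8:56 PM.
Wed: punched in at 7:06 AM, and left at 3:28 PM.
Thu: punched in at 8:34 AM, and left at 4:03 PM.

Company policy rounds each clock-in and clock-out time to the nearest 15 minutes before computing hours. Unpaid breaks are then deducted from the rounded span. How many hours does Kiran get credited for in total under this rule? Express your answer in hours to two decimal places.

Tue: in 9:40 AM→9:45 AM, out 8:56 PM→9:00 PM; 11 h 15 min − 10 min = 11 h 5 min
Wed: in 7:06 AM→7:00 AM, out 3:28 PM→3:30 PM; 8 h 30 min
Thu: in 8:34 AM→8:30 AM, out 4:03 PM→4:00 PM; 7 h 30 min
Total credited: 27 h 5 min.

27.08 hours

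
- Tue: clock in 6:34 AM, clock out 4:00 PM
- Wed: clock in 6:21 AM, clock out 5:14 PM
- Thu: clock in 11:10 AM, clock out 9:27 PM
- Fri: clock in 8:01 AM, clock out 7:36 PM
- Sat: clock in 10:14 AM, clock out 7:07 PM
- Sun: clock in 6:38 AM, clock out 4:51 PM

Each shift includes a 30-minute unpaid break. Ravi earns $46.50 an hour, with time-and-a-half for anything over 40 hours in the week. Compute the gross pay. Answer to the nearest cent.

$3135.26

Tue: 6:34 AM–4:00 PM = 9 h 26 min; less 30 min break → 8 h 56 min
Wed: 6:21 AM–5:14 PM = 10 h 53 min; less 30 min break → 10 h 23 min
Thu: 11:10 AM–9:27 PM = 10 h 17 min; less 30 min break → 9 h 47 min
Fri: 8:01 AM–7:36 PM = 11 h 35 min; less 30 min break → 11 h 5 min
Sat: 10:14 AM–7:07 PM = 8 h 53 min; less 30 min break → 8 h 23 min
Sun: 6:38 AM–4:51 PM = 10 h 13 min; less 30 min break → 9 h 43 min
Total worked: 58 h 17 min = 3497 min.
Regular 40 h 0 min = 2400 min at $46.50/h; overtime 18 h 17 min = 1097 min at $69.75/h.
Pay = (2400 × $46.50 + 1097 × $69.75) ÷ 60 = $3135.26.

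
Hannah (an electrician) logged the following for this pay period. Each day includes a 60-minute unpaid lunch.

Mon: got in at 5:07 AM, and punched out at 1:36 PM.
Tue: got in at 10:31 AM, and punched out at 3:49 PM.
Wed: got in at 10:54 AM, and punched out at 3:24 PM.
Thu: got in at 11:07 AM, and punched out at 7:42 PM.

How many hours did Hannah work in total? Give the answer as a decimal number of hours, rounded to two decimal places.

Mon: 5:07 AM–1:36 PM = 8 h 29 min; less 60 min break → 7 h 29 min
Tue: 10:31 AM–3:49 PM = 5 h 18 min; less 60 min break → 4 h 18 min
Wed: 10:54 AM–3:24 PM = 4 h 30 min; less 60 min break → 3 h 30 min
Thu: 11:07 AM–7:42 PM = 8 h 35 min; less 60 min break → 7 h 35 min
Total: 7 h 29 min + 4 h 18 min + 3 h 30 min + 7 h 35 min = 22 h 52 min.

22.87 hours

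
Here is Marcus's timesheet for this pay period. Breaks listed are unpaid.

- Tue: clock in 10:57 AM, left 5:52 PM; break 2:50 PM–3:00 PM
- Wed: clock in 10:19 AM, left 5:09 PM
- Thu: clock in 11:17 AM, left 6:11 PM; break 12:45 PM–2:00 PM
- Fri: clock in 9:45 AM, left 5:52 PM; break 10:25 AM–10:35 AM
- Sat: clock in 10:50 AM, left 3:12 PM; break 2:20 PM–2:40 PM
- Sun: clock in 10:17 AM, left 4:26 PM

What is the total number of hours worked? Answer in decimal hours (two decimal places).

37.37 hours

Tue: 10:57 AM–5:52 PM = 6 h 55 min; less 10 min break → 6 h 45 min
Wed: 10:19 AM–5:09 PM = 6 h 50 min
Thu: 11:17 AM–6:11 PM = 6 h 54 min; less 75 min break → 5 h 39 min
Fri: 9:45 AM–5:52 PM = 8 h 7 min; less 10 min break → 7 h 57 min
Sat: 10:50 AM–3:12 PM = 4 h 22 min; less 20 min break → 4 h 2 min
Sun: 10:17 AM–4:26 PM = 6 h 9 min
Total: 6 h 45 min + 6 h 50 min + 5 h 39 min + 7 h 57 min + 4 h 2 min + 6 h 9 min = 37 h 22 min.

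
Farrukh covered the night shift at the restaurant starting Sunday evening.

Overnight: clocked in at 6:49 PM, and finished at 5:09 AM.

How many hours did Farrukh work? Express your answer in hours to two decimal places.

Overnight: 6:49 PM → midnight = 5 h 11 min; midnight → 5:09 AM = 5 h 9 min; span 10 h 20 min

10.33 hours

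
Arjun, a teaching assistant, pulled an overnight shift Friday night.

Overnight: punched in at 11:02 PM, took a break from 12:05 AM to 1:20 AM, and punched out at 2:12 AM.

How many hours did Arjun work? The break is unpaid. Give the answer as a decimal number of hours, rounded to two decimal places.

1.92 hours

Overnight: 11:02 PM → midnight = 0 h 58 min; midnight → 2:12 AM = 2 h 12 min; span 3 h 10 min; less 75 min break → 1 h 55 min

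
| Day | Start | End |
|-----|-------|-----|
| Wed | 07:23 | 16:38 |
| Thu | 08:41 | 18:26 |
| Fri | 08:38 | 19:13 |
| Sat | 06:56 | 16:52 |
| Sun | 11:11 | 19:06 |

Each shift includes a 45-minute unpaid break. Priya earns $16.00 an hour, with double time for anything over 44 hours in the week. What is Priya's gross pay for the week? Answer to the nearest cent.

$698.93

Wed: 07:23–16:38 = 9 h 15 min; less 45 min break → 8 h 30 min
Thu: 08:41–18:26 = 9 h 45 min; less 45 min break → 9 h 0 min
Fri: 08:38–19:13 = 10 h 35 min; less 45 min break → 9 h 50 min
Sat: 06:56–16:52 = 9 h 56 min; less 45 min break → 9 h 11 min
Sun: 11:11–19:06 = 7 h 55 min; less 45 min break → 7 h 10 min
Total worked: 43 h 41 min = 2621 min.
Regular 43 h 41 min = 2621 min at $16.00/h; overtime 0 h 0 min = 0 min at $32.00/h.
Pay = (2621 × $16.00 + 0 × $32.00) ÷ 60 = $698.93.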